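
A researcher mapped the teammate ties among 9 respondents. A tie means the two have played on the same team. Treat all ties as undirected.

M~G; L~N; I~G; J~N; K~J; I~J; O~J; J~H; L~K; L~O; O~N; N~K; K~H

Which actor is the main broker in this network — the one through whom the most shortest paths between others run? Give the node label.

Unnormalized betweenness of each node: G:7, H:0, I:12, J:101/6, K:17/6, L:1/3, M:0, N:5/3, O:4/3.
J has the largest value, 101/6, making it the main broker — the node through which the most shortest paths run.

J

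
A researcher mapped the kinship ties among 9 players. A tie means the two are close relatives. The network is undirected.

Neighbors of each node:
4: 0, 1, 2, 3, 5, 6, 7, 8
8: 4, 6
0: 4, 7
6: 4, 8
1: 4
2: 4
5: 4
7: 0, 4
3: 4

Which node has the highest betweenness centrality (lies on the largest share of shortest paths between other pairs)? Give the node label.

Unnormalized betweenness of each node: 0:0, 1:0, 2:0, 3:0, 4:26, 5:0, 6:0, 7:0, 8:0.
4 has the largest value, 26, making it the main broker — the node through which the most shortest paths run.

4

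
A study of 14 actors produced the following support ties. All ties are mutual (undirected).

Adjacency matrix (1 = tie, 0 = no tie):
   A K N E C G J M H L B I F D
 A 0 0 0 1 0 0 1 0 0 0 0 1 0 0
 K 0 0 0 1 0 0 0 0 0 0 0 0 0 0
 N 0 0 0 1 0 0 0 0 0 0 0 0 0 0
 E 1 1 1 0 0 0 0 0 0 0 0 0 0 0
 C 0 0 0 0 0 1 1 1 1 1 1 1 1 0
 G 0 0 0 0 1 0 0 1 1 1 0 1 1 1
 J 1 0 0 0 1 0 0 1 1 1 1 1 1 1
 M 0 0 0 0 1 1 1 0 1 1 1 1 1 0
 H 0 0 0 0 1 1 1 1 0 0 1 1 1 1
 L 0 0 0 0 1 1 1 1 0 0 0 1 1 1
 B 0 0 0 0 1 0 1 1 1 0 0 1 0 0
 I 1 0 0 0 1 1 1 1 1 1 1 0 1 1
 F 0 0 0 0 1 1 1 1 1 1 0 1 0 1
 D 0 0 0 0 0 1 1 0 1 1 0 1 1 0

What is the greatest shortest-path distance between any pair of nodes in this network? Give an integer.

4

Eccentricity of each node (its greatest distance to any other): A:2, B:4, C:4, D:4, E:3, F:4, G:4, H:4, I:3, J:3, K:4, L:4, M:4, N:4.
The maximum eccentricity is 4, realized for instance by the pair K–C via K – E – A – J – C. So the diameter is 4.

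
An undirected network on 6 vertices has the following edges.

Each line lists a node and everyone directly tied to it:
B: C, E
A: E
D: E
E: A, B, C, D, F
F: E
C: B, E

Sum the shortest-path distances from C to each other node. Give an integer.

Distances from C: A:2, B:1, D:2, E:1, F:2.
Sum = 2 + 1 + 2 + 1 + 2 = 8.

8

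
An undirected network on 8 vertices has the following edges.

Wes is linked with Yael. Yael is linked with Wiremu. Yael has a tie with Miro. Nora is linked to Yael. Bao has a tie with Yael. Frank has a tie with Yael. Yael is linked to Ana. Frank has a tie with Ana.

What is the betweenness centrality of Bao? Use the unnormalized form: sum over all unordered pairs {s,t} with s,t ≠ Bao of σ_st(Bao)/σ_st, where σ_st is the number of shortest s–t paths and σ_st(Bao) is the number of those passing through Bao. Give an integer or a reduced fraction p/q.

0

No shortest path between any pair of other nodes passes through Bao.
Summing the contributions gives betweenness(Bao) = 0.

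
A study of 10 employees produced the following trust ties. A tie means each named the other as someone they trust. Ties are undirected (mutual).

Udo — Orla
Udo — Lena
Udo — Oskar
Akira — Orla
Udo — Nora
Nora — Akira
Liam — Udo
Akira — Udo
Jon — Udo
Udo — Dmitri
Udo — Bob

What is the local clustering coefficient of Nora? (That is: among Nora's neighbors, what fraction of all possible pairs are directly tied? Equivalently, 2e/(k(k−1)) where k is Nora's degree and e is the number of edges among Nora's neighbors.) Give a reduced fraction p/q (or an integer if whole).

Nora's neighbors: Akira and Udo (k = 2).
Possible neighbor pairs: C(2,2) = 1. Edges among them: Akira–Udo → e = 1.
Clustering(Nora) = 1/1.

1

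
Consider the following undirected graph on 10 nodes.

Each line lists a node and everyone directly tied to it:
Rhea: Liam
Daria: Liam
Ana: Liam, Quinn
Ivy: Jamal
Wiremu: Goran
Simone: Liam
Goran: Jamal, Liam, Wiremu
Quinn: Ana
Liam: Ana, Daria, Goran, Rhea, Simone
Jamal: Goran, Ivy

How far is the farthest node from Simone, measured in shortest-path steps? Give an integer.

4

Distances from Simone: Ana:2, Daria:2, Goran:2, Ivy:4, Jamal:3, Liam:1, Quinn:3, Rhea:2, Wiremu:3.
The largest is 4 (to Ivy), so the eccentricity of Simone is 4.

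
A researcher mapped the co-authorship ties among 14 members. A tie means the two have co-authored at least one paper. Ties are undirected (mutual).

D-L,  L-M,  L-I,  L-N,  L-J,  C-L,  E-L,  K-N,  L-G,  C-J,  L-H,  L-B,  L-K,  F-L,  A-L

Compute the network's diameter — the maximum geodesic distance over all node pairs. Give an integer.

2

Eccentricity of each node (its greatest distance to any other): A:2, B:2, C:2, D:2, E:2, F:2, G:2, H:2, I:2, J:2, K:2, L:1, M:2, N:2.
The maximum eccentricity is 2, realized for instance by the pair E–H via E – L – H. So the diameter is 2.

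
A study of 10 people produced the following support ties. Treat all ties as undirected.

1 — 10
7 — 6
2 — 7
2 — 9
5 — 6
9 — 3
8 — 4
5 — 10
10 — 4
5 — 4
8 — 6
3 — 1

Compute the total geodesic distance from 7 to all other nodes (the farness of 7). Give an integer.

21

Distances from 7: 1:4, 2:1, 3:3, 4:3, 5:2, 6:1, 8:2, 9:2, 10:3.
Sum = 4 + 1 + 3 + 3 + 2 + 1 + 2 + 2 + 3 = 21.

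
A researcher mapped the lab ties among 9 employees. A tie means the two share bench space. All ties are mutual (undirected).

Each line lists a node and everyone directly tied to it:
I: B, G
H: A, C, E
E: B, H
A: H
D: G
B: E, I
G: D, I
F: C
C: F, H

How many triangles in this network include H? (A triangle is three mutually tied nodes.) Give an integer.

0

H's neighbors are A, C, and E, but none of them are tied to each other, so no triangle contains H.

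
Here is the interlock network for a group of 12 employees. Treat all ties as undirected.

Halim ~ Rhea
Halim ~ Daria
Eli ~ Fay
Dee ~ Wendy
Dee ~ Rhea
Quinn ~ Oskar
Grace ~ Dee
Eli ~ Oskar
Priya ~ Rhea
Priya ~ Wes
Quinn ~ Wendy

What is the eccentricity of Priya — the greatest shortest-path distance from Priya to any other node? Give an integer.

Distances from Priya: Daria:3, Dee:2, Eli:6, Fay:7, Grace:3, Halim:2, Oskar:5, Quinn:4, Rhea:1, Wendy:3, Wes:1.
The largest is 7 (to Fay), so the eccentricity of Priya is 7.

7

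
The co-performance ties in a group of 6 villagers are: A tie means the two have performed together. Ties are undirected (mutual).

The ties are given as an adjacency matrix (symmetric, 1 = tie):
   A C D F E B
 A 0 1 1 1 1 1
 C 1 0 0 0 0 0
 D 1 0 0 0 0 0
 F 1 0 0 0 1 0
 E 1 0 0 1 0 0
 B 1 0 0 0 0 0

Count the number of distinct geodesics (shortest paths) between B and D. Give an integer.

1

The shortest distance is 2, and the only length-2 path is B–A–D. So there is exactly 1 shortest path.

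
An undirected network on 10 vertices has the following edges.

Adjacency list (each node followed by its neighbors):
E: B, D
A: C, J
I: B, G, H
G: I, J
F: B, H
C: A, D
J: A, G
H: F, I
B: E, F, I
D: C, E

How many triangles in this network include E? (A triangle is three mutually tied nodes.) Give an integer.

E's neighbors are B and D, but none of them are tied to each other, so no triangle contains E.

0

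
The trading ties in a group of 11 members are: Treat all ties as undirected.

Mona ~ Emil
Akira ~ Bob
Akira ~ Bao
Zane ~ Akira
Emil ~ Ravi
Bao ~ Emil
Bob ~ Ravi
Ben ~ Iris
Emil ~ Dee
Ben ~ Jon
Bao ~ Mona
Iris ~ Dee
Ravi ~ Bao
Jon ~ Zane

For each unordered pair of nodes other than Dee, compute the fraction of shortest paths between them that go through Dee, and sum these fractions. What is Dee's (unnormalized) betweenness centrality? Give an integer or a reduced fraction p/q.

19/2

Pairs whose geodesics pass through Dee — Ben–Emil: 1; Ben–Mona: 1; Ben–Bao: 1/2; Ben–Ravi: 1; Iris–Emil: 1; Iris–Mona: 1; Iris–Bao: 1; Iris–Ravi: 1; Iris–Bob: 1; Iris–Akira: 1/2; Emil–Jon: 1/2.
All other pairs contribute 0.
Summing the contributions gives betweenness(Dee) = 19/2.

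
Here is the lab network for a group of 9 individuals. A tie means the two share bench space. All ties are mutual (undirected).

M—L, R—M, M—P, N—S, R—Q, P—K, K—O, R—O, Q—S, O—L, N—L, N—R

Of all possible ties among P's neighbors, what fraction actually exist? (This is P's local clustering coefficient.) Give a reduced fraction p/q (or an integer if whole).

P's neighbors: K and M (k = 2).
Possible neighbor pairs: C(2,2) = 1. Edges among them: none → e = 0.
Clustering(P) = 0/1.

0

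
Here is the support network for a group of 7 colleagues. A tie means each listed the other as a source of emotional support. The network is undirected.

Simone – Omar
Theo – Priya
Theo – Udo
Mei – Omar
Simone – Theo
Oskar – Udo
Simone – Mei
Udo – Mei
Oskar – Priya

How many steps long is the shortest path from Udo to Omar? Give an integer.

2

One shortest route is Udo – Mei – Omar, which uses 2 edges, and Udo and Omar are not directly tied, so nothing shorter exists. So d(Udo,Omar) = 2.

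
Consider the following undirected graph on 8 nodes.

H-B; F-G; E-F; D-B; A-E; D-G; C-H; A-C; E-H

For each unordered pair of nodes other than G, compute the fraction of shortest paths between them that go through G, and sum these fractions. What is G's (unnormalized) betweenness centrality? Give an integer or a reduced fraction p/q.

7/3

Pairs whose geodesics pass through G — A–D: 1/3; B–F: 1/2; D–F: 1; D–E: 1/2.
All other pairs contribute 0.
Summing the contributions gives betweenness(G) = 7/3.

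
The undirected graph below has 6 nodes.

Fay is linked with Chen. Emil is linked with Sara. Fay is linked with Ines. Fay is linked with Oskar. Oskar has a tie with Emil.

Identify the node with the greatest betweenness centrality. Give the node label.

Unnormalized betweenness of each node: Chen:0, Emil:4, Fay:7, Ines:0, Oskar:6, Sara:0.
Fay has the largest value, 7, making it the main broker — the node through which the most shortest paths run.

Fay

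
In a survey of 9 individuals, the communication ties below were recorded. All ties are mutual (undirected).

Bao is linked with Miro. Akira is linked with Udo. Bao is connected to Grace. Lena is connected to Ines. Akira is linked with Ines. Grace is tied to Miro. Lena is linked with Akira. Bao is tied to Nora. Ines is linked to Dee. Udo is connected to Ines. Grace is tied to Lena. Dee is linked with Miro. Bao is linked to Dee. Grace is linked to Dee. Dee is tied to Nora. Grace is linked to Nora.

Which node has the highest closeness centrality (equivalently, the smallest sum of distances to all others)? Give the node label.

Dee

Farness (sum of distances to all others) for each node — Akira:16, Bao:14, Dee:11, Grace:12, Ines:12, Lena:13, Miro:15, Nora:15, Udo:18.
The smallest farness is 11, for Dee, so Dee has the highest closeness.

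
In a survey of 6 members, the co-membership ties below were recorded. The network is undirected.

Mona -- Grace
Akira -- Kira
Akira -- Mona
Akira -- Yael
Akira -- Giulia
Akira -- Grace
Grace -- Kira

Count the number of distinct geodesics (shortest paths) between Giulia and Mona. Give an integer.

The shortest distance is 2, and the only length-2 path is Giulia–Akira–Mona. So there is exactly 1 shortest path.

1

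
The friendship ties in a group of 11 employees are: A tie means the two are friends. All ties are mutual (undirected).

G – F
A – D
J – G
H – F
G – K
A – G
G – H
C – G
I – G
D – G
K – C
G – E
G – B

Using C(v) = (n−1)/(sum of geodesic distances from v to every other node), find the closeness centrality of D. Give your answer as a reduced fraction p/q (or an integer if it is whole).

5/9

Distances from D: A:1, B:2, C:2, E:2, F:2, G:1, H:2, I:2, J:2, K:2. Sum = 18.
n = 11, so closeness = 10/18 = 5/9.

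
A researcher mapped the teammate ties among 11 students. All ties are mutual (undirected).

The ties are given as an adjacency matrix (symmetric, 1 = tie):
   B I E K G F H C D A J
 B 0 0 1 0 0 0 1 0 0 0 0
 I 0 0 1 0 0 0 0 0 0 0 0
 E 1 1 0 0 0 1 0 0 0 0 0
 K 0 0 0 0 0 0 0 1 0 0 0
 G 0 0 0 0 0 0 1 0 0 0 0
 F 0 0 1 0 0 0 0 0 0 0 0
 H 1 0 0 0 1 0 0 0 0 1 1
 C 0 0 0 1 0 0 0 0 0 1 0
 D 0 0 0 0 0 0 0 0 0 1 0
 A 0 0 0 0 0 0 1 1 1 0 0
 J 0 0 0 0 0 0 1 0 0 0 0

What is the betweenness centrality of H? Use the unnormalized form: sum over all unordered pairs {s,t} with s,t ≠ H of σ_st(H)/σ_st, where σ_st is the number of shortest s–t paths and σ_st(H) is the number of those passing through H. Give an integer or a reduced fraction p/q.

Pairs whose geodesics pass through H — B–K: 1; B–G: 1; B–C: 1; B–D: 1; B–A: 1; B–J: 1; I–K: 1; I–G: 1; I–C: 1; I–D: 1; I–A: 1; I–J: 1; E–K: 1; E–G: 1 … (+19 more pairs).
All other pairs contribute 0.
Summing the contributions gives betweenness(H) = 33.

33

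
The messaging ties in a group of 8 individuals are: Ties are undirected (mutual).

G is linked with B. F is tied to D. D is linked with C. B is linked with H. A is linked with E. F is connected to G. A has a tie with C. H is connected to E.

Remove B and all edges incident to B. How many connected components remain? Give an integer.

B's neighbors (G and H) remain reachable from one another through other ties, so the rest of the network stays in one piece.

1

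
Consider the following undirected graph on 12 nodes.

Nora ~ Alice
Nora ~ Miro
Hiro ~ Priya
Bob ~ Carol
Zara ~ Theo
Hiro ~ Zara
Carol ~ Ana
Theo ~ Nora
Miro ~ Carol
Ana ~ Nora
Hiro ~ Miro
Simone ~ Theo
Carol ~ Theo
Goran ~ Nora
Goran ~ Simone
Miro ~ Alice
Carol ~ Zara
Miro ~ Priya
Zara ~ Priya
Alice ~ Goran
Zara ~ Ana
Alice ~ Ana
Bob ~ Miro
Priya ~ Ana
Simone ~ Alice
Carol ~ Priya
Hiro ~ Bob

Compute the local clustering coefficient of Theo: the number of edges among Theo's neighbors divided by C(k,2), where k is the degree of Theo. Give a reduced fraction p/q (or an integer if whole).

1/6

Theo's neighbors: Carol, Nora, Simone, and Zara (k = 4).
Possible neighbor pairs: C(4,2) = 6. Edges among them: Carol–Zara → e = 1.
Clustering(Theo) = 1/6.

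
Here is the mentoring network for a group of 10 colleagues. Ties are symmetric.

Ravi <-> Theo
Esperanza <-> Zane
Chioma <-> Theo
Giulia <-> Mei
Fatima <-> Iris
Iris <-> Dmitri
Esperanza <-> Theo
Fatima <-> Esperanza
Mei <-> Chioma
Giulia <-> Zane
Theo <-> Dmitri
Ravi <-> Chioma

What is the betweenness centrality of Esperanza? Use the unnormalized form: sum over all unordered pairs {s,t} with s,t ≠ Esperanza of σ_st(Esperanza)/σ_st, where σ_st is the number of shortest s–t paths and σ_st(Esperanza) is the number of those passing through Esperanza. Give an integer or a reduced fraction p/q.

25/2

Pairs whose geodesics pass through Esperanza — Zane–Fatima: 1; Zane–Iris: 1; Zane–Dmitri: 1; Zane–Theo: 1; Zane–Ravi: 1; Zane–Chioma: 1/2; Fatima–Theo: 1; Fatima–Ravi: 1; Fatima–Chioma: 1; Fatima–Mei: 2/2; Fatima–Giulia: 1; Iris–Giulia: 1; Dmitri–Giulia: 1/2; Theo–Giulia: 1/2.
All other pairs contribute 0.
Summing the contributions gives betweenness(Esperanza) = 25/2.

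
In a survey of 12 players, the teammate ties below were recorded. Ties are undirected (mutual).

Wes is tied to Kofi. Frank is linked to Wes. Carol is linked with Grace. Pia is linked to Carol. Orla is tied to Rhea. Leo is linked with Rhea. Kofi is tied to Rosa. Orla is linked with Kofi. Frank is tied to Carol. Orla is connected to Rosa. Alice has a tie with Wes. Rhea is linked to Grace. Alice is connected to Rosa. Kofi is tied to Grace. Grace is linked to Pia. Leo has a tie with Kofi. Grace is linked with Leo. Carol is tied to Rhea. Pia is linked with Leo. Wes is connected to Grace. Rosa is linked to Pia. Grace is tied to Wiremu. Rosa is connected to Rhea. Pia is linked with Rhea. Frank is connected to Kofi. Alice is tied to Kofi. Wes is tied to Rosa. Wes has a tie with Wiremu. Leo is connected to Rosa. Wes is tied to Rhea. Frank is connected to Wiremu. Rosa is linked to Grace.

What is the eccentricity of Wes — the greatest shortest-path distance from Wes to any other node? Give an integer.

Distances from Wes: Alice:1, Carol:2, Frank:1, Grace:1, Kofi:1, Leo:2, Orla:2, Pia:2, Rhea:1, Rosa:1, Wiremu:1.
The largest is 2 (to Carol, Orla, Leo, and Pia), so the eccentricity of Wes is 2.

2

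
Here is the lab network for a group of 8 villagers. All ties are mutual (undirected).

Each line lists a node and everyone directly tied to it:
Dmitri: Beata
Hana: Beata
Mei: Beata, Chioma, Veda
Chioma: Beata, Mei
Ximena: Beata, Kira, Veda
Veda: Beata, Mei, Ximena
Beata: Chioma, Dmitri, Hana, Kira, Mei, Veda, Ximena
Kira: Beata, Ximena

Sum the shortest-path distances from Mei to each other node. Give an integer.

11

Distances from Mei: Beata:1, Chioma:1, Dmitri:2, Hana:2, Kira:2, Veda:1, Ximena:2.
Sum = 1 + 1 + 2 + 2 + 2 + 1 + 2 = 11.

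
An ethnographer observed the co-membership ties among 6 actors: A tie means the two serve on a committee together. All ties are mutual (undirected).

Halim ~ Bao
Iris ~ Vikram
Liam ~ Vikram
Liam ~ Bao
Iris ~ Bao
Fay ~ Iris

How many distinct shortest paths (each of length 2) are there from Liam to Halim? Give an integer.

1

The shortest distance is 2, and the only length-2 path is Liam–Bao–Halim. So there is exactly 1 shortest path.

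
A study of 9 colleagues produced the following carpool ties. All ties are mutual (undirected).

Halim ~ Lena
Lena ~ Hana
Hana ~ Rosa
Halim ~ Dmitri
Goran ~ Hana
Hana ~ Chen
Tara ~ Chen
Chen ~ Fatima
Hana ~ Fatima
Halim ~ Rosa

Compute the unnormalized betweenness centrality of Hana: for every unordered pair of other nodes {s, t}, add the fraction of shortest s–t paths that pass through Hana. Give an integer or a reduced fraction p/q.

Pairs whose geodesics pass through Hana — Goran–Halim: 2/2; Goran–Lena: 1; Goran–Chen: 1; Goran–Dmitri: 2/2; Goran–Rosa: 1; Goran–Fatima: 1; Goran–Tara: 1; Halim–Chen: 2/2; Halim–Fatima: 2/2; Halim–Tara: 2/2; Lena–Chen: 1; Lena–Rosa: 1/2; Lena–Fatima: 1; Lena–Tara: 1 … (+6 more pairs).
All other pairs contribute 0.
Summing the contributions gives betweenness(Hana) = 39/2.

39/2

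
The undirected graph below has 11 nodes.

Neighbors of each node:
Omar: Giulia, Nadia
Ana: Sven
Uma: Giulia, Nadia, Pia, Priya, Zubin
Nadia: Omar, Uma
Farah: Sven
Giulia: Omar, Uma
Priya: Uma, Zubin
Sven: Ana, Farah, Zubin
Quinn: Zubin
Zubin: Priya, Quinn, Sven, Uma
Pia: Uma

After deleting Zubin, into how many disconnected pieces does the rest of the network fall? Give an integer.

Without Zubin, the remaining ties split the others into: {Ana, Farah, Sven}; {Giulia, Nadia, Omar, Pia, Priya, Uma}; {Quinn}.
That's 3 separate components.

3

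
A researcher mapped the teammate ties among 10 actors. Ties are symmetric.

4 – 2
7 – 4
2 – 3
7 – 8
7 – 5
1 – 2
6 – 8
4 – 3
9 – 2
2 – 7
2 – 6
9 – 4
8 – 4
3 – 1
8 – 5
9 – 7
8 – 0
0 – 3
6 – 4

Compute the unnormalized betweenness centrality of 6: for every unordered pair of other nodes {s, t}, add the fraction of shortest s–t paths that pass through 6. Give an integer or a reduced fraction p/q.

8/15

Pairs whose geodesics pass through 6 — 8–2: 1/3; 8–1: 1/5.
All other pairs contribute 0.
Summing the contributions gives betweenness(6) = 8/15.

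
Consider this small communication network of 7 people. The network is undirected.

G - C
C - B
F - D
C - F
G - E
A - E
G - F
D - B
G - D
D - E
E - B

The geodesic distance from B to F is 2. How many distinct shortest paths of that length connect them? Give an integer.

The shortest distance is 2. The length-2 paths are: B–C–F; B–D–F.
That gives 2 distinct shortest paths.

2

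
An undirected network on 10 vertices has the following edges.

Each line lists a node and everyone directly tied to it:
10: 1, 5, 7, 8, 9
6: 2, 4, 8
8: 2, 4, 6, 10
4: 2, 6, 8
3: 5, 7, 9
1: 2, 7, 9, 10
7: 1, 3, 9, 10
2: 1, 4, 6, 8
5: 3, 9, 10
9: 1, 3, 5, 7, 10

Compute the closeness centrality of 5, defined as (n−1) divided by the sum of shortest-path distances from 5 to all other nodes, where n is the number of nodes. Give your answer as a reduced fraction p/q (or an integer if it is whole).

Distances from 5: 1:2, 2:3, 3:1, 4:3, 6:3, 7:2, 8:2, 9:1, 10:1. Sum = 18.
n = 10, so closeness = 9/18 = 1/2.

1/2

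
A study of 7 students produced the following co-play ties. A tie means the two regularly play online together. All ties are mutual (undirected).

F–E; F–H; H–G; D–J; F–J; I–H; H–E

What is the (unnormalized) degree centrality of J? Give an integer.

J is directly tied to D and F. That is 2 neighbors, so the degree of J is 2.

2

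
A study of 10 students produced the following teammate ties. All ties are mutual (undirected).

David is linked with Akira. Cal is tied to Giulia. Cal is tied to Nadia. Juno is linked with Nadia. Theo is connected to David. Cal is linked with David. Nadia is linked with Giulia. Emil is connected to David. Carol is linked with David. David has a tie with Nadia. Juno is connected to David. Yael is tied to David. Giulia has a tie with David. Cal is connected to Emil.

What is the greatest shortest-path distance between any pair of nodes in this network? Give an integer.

Eccentricity of each node (its greatest distance to any other): Akira:2, Cal:2, Carol:2, David:1, Emil:2, Giulia:2, Juno:2, Nadia:2, Theo:2, Yael:2.
The maximum eccentricity is 2, realized for instance by the pair Emil–Akira via Emil – David – Akira. So the diameter is 2.

2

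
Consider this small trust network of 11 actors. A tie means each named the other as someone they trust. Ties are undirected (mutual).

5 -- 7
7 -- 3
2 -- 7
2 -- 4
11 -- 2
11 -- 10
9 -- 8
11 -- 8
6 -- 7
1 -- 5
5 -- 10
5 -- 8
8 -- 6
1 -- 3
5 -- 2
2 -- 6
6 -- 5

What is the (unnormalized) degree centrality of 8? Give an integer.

8 is directly tied to 5, 6, 9, and 11. That is 4 neighbors, so the degree of 8 is 4.

4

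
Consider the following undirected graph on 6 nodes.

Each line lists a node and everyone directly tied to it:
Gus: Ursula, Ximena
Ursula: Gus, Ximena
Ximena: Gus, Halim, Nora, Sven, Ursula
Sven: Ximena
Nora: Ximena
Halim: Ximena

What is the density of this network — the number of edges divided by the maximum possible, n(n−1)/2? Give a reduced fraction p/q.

2/5

There are 6 edges and 6 nodes, so the maximum possible is C(6,2) = 15.
Density = 6/15 = 2/5.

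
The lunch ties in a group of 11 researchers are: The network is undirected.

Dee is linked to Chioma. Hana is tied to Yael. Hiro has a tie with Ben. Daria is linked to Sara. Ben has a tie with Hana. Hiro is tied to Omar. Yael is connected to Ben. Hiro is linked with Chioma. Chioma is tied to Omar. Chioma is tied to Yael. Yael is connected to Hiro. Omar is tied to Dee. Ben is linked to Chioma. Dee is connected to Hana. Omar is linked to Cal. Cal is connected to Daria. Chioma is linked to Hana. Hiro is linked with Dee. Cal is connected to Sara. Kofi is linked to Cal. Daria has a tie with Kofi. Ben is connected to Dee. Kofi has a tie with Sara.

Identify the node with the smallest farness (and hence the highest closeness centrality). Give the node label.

Farness (sum of distances to all others) for each node — Ben:22, Cal:19, Chioma:17, Daria:26, Dee:18, Hana:23, Hiro:18, Kofi:26, Omar:16, Sara:26, Yael:23.
The smallest farness is 16, for Omar, so Omar has the highest closeness.

Omar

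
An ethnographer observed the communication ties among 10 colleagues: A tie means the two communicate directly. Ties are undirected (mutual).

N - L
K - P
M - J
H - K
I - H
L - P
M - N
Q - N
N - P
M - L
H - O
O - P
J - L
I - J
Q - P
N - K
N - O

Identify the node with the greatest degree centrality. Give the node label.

Degrees — H:3, I:2, J:3, K:3, L:4, M:3, N:6, O:3, P:5, Q:2.
The maximum is 6, attained only by N.

N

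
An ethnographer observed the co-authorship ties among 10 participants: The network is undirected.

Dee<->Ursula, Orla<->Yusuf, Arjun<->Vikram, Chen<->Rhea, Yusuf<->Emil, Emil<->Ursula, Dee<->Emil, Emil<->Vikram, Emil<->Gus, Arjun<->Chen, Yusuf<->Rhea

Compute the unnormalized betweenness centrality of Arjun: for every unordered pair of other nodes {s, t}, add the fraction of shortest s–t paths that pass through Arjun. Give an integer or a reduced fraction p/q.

7/2

Pairs whose geodesics pass through Arjun — Ursula–Chen: 1/2; Emil–Chen: 1/2; Rhea–Vikram: 1/2; Gus–Chen: 1/2; Chen–Dee: 1/2; Chen–Vikram: 1.
All other pairs contribute 0.
Summing the contributions gives betweenness(Arjun) = 7/2.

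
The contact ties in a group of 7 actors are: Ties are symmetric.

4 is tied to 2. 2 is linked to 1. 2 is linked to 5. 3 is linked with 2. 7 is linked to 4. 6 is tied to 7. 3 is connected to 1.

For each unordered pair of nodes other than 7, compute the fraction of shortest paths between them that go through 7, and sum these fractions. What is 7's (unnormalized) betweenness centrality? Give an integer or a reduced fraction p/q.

5

Pairs whose geodesics pass through 7 — 1–6: 1; 4–6: 1; 3–6: 1; 6–2: 1; 6–5: 1.
All other pairs contribute 0.
Summing the contributions gives betweenness(7) = 5.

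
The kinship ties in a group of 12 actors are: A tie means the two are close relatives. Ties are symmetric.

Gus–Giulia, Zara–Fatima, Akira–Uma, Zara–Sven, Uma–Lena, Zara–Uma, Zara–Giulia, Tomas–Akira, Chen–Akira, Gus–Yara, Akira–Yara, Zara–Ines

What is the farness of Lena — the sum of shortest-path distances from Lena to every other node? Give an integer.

30

Distances from Lena: Akira:2, Chen:3, Fatima:3, Giulia:3, Gus:4, Ines:3, Sven:3, Tomas:3, Uma:1, Yara:3, Zara:2.
Sum = 2 + 3 + 3 + 3 + 4 + 3 + 3 + 3 + 1 + 3 + 2 = 30.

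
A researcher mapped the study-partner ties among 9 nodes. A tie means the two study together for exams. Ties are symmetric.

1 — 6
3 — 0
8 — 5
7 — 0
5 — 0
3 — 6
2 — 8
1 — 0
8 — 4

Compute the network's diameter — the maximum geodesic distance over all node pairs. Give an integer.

5

Eccentricity of each node (its greatest distance to any other): 0:3, 1:4, 2:5, 3:4, 4:5, 5:3, 6:5, 7:4, 8:4.
The maximum eccentricity is 5, realized for instance by the pair 6–2 via 6 – 3 – 0 – 5 – 8 – 2. So the diameter is 5.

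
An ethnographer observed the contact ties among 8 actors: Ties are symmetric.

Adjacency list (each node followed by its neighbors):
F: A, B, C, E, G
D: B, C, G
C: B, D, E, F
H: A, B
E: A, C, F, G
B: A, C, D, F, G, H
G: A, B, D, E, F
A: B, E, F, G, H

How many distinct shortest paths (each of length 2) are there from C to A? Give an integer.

3

The shortest distance is 2. The length-2 paths are: C–F–A; C–B–A; C–E–A.
That gives 3 distinct shortest paths.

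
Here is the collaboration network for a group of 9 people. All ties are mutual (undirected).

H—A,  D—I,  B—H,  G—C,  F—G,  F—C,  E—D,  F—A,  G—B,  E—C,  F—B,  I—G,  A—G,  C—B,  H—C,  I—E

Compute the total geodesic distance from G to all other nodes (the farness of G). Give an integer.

Distances from G: A:1, B:1, C:1, D:2, E:2, F:1, H:2, I:1.
Sum = 1 + 1 + 1 + 2 + 2 + 1 + 2 + 1 = 11.

11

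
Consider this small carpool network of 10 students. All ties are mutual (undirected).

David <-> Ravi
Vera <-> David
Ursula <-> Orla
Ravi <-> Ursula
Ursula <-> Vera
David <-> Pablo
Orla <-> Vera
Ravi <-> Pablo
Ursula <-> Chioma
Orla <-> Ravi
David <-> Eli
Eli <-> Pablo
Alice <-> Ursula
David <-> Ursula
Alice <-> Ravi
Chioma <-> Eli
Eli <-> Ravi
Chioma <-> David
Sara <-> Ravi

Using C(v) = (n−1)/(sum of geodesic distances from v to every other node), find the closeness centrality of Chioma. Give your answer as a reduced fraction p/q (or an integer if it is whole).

Distances from Chioma: Alice:2, David:1, Eli:1, Orla:2, Pablo:2, Ravi:2, Sara:3, Ursula:1, Vera:2. Sum = 16.
n = 10, so closeness = 9/16.

9/16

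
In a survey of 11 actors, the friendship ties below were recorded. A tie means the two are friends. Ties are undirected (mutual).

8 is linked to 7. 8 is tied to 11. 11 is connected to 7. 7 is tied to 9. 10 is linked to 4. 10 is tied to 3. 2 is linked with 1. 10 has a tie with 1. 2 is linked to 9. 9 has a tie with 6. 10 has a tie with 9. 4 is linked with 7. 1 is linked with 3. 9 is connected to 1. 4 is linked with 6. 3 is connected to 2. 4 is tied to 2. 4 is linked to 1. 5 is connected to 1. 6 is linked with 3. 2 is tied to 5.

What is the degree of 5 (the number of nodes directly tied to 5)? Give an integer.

2

5 is directly tied to 1 and 2. That is 2 neighbors, so the degree of 5 is 2.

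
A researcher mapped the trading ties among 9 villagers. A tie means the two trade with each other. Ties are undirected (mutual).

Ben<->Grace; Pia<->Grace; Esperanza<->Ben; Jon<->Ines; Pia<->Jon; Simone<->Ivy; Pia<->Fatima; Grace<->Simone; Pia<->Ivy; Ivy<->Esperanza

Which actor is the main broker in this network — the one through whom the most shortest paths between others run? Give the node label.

Unnormalized betweenness of each node: Ben:1, Esperanza:1, Fatima:0, Grace:7, Ines:0, Ivy:7, Jon:7, Pia:35/2, Simone:1/2.
Pia has the largest value, 35/2, making it the main broker — the node through which the most shortest paths run.

Pia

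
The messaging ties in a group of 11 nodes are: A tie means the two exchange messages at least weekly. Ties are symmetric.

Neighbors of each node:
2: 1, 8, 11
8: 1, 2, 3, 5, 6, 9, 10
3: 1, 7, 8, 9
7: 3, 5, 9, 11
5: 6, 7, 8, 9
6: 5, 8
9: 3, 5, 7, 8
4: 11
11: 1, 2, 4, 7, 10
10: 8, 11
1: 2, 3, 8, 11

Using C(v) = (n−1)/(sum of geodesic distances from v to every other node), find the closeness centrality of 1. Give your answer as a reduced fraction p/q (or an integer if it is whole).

5/8

Distances from 1: 2:1, 3:1, 4:2, 5:2, 6:2, 7:2, 8:1, 9:2, 10:2, 11:1. Sum = 16.
n = 11, so closeness = 10/16 = 5/8.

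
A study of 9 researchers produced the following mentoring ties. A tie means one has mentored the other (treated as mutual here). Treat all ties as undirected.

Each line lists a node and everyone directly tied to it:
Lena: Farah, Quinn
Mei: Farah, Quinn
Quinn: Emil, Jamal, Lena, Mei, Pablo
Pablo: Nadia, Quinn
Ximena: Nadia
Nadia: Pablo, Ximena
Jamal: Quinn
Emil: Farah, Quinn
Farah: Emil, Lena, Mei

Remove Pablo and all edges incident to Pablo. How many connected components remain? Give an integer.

Without Pablo, the remaining ties split the others into: {Nadia, Ximena}; {Emil, Farah, Jamal, Lena, Mei, Quinn}.
That's 2 separate components.

2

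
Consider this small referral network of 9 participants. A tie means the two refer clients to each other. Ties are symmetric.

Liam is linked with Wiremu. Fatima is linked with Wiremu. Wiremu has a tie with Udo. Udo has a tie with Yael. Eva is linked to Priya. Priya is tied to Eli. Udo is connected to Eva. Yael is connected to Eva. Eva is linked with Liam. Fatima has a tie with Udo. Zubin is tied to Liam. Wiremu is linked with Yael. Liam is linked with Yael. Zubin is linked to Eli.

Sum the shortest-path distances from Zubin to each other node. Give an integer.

Distances from Zubin: Eli:1, Eva:2, Fatima:3, Liam:1, Priya:2, Udo:3, Wiremu:2, Yael:2.
Sum = 1 + 2 + 3 + 1 + 2 + 3 + 2 + 2 = 16.

16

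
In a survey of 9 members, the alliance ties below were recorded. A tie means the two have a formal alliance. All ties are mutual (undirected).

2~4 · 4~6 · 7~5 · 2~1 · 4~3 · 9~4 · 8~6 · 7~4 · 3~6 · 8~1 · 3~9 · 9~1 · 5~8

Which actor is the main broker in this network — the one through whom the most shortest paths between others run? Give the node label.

Unnormalized betweenness of each node: 1:7/2, 2:5/6, 3:1/2, 4:55/6, 5:4/3, 6:5/2, 7:5/2, 8:29/6, 9:11/6.
4 has the largest value, 55/6, making it the main broker — the node through which the most shortest paths run.

4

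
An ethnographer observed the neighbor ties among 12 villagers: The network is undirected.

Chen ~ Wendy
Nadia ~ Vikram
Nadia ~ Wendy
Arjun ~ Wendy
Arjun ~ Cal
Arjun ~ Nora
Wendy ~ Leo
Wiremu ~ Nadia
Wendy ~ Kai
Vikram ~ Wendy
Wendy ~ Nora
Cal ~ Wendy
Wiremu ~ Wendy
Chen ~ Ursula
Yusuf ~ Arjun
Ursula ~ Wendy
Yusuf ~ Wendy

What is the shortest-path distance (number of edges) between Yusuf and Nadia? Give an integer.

2

One shortest route is Yusuf – Wendy – Nadia, which uses 2 edges, and Yusuf and Nadia are not directly tied, so nothing shorter exists. So d(Yusuf,Nadia) = 2.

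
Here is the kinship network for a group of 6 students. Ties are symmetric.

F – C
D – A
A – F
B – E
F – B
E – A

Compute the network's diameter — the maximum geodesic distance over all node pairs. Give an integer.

Eccentricity of each node (its greatest distance to any other): A:2, B:3, C:3, D:3, E:3, F:2.
The maximum eccentricity is 3, realized for instance by the pair E–C via E – B – F – C. So the diameter is 3.

3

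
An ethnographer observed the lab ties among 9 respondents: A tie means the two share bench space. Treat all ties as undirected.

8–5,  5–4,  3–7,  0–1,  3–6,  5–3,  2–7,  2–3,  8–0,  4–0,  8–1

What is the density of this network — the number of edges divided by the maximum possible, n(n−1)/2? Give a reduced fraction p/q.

11/36

There are 11 edges and 9 nodes, so the maximum possible is C(9,2) = 36.
Density = 11/36.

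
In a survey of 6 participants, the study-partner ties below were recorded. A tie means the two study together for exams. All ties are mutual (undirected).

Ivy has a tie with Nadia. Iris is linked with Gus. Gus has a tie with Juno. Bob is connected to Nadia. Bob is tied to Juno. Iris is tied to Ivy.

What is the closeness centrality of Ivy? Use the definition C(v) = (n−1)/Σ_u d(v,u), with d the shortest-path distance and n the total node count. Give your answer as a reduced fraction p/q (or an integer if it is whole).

5/9

Distances from Ivy: Bob:2, Gus:2, Iris:1, Juno:3, Nadia:1. Sum = 9.
n = 6, so closeness = 5/9.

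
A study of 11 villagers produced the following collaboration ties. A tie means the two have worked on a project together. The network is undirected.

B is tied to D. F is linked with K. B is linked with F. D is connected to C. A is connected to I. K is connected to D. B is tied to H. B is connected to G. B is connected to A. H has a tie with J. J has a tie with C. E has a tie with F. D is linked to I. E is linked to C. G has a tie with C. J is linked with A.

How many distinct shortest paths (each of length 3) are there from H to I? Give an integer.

The shortest distance is 3. The length-3 paths are: H–B–D–I; H–B–A–I; H–J–A–I.
That gives 3 distinct shortest paths.

3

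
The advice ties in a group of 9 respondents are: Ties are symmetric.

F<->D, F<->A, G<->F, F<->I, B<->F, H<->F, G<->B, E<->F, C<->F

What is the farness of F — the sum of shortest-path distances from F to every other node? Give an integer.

8

Distances from F: A:1, B:1, C:1, D:1, E:1, G:1, H:1, I:1.
Sum = 1 + 1 + 1 + 1 + 1 + 1 + 1 + 1 = 8.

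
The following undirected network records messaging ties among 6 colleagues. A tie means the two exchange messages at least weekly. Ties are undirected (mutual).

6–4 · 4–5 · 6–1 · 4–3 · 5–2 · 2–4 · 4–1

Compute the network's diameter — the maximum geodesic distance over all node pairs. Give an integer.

Eccentricity of each node (its greatest distance to any other): 1:2, 2:2, 3:2, 4:1, 5:2, 6:2.
The maximum eccentricity is 2, realized for instance by the pair 2–3 via 2 – 4 – 3. So the diameter is 2.

2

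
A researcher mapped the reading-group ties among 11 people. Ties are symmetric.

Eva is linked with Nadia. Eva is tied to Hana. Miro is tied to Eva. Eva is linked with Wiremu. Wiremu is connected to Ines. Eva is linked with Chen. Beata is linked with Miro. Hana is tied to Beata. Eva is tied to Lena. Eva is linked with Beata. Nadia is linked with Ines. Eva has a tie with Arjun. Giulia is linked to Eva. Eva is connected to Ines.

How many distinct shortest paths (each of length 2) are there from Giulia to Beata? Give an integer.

1

The shortest distance is 2, and the only length-2 path is Giulia–Eva–Beata. So there is exactly 1 shortest path.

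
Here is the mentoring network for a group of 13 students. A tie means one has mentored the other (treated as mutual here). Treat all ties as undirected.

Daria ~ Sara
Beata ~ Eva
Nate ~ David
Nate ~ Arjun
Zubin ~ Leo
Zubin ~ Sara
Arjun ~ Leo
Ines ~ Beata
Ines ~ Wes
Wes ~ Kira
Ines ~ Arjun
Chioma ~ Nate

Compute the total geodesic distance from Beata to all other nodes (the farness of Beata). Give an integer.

Distances from Beata: Arjun:2, Chioma:4, Daria:6, David:4, Eva:1, Ines:1, Kira:3, Leo:3, Nate:3, Sara:5, Wes:2, Zubin:4.
Sum = 2 + 4 + 6 + 4 + 1 + 1 + 3 + 3 + 3 + 5 + 2 + 4 = 38.

38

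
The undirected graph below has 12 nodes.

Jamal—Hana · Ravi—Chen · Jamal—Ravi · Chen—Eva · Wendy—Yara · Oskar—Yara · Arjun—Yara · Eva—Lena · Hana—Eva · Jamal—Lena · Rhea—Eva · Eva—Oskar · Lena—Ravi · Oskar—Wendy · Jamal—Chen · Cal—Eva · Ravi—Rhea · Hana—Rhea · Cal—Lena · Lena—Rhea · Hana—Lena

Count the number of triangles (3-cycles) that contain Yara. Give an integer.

Yara's neighbors: Arjun, Oskar, and Wendy.
Neighbor pairs that are themselves tied: Yara–Oskar–Wendy. Each forms one triangle with Yara, for 1 in total.

1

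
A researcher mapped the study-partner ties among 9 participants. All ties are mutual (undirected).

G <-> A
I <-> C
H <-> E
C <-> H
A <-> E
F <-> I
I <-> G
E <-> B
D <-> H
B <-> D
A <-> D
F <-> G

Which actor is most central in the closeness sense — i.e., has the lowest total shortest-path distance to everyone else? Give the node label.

Farness (sum of distances to all others) for each node — A:14, B:20, C:16, D:15, E:15, F:19, G:15, H:15, I:17.
The smallest farness is 14, for A, so A has the highest closeness.

A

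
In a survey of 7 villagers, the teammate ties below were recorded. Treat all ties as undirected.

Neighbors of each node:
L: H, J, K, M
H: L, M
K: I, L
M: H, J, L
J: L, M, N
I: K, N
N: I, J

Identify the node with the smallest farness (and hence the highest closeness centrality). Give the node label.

L

Farness (sum of distances to all others) for each node — H:12, I:12, J:9, K:10, L:8, M:10, N:11.
The smallest farness is 8, for L, so L has the highest closeness.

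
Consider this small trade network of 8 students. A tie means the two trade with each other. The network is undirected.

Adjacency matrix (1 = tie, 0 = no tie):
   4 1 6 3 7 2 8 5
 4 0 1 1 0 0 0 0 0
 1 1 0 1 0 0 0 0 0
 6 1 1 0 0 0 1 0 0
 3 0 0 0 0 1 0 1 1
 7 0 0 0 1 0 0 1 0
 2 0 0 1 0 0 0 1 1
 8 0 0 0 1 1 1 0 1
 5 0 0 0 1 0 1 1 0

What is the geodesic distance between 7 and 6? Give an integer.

One shortest route is 7 – 8 – 2 – 6, which uses 3 edges, and at distance 2 from 7 we only reach {2, 5}, which does not include 6. So d(7,6) = 3.

3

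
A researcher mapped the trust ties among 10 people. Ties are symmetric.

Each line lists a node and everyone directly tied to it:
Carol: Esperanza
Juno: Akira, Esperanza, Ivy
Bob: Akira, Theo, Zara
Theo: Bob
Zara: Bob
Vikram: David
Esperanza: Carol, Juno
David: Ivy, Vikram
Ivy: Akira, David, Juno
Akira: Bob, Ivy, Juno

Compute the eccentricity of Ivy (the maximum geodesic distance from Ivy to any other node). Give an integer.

3

Distances from Ivy: Akira:1, Bob:2, Carol:3, David:1, Esperanza:2, Juno:1, Theo:3, Vikram:2, Zara:3.
The largest is 3 (to Zara, Theo, and Carol), so the eccentricity of Ivy is 3.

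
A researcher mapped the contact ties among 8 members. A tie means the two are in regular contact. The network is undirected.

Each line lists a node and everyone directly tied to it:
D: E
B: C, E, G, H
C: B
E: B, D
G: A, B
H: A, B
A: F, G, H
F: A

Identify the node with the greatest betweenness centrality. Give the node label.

B

Unnormalized betweenness of each node: A:13/2, B:29/2, C:0, D:0, E:6, F:0, G:4, H:4.
B has the largest value, 29/2, making it the main broker — the node through which the most shortest paths run.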